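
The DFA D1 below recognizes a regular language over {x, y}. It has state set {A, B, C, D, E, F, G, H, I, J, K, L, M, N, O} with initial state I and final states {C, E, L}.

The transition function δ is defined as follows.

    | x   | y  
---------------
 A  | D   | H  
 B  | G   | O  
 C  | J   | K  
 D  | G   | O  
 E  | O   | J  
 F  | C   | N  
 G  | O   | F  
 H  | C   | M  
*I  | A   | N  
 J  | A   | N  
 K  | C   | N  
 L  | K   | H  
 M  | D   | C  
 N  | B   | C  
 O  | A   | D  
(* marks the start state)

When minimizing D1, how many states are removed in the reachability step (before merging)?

2

BFS from I reaches {A, B, C, D, F, G, H, I, J, K, M, N, O}; the 2 state(s) E, L are never visited.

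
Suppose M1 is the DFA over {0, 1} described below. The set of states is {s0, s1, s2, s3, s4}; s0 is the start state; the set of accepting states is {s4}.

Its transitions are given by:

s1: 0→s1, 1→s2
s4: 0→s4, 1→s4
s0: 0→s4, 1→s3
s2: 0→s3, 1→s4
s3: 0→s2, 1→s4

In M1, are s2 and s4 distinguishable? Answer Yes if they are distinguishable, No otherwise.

Yes

First remove the unreachable states {s1}; 4 states remain.
Start with accepting vs non-accepting: {s4} | {s0,s2,s3}.
Split {s0,s2,s3} by δ(·,0) → {s2,s3} and {s0}.
Stable partition: {s4} | {s2,s3} | {s0} — 3 equivalence classes.
s2 and s4 end up in different blocks, so they are distinguishable. For instance, the string 'ε' is accepted from only s4.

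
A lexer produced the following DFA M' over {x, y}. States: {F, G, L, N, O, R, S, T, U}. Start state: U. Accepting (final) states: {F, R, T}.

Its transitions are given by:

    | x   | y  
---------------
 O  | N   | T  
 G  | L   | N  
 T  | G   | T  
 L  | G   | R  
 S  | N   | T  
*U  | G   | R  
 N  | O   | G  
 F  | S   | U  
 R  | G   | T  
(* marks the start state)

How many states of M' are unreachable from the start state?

BFS from U reaches {G, L, N, O, R, T, U}; the 2 state(s) F, S are never visited.

2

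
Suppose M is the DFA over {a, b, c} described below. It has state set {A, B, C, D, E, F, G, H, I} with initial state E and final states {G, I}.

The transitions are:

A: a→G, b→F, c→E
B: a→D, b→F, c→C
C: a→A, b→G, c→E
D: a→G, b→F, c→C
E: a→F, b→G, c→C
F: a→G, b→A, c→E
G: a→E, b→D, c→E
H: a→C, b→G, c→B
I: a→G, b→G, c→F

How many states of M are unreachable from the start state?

BFS from E reaches {A, C, D, E, F, G}; the 3 state(s) B, H, I are never visited.

3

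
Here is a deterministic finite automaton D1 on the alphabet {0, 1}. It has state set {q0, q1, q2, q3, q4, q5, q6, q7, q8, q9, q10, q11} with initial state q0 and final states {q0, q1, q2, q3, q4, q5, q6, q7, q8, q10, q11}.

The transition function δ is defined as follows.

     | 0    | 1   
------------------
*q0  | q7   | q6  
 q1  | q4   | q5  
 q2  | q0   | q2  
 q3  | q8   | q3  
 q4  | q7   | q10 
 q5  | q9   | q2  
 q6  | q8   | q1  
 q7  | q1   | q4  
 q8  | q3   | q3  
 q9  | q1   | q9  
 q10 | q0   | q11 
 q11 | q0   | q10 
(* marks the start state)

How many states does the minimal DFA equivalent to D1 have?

9

Start with accepting vs non-accepting: {q0,q1,q2,q3,q4,q5,q6,q7,q8,q10,q11} | {q9}.
Refine {q0,q1,q2,q3,q4,q5,q6,q7,q8,q10,q11} on symbol 0: members go to different blocks, giving {q0,q1,q2,q3,q4,q6,q7,q8,q10,q11} and {q5}.
On input 1, block {q0,q1,q2,q3,q4,q6,q7,q8,q10,q11} splits into {q0,q2,q3,q4,q6,q7,q8,q10,q11} and {q1}.
Refine {q0,q2,q3,q4,q6,q7,q8,q10,q11} on symbol 0: members go to different blocks, giving {q0,q2,q3,q4,q6,q8,q10,q11} and {q7}.
Split {q0,q2,q3,q4,q6,q8,q10,q11} by δ(·,0) → {q2,q3,q6,q8,q10,q11} and {q0,q4}.
On input 0, block {q2,q3,q6,q8,q10,q11} splits into {q2,q10,q11} and {q3,q6,q8}.
On input 1, block {q0,q4} splits into {q0} and {q4}.
Refine {q3,q6,q8} on symbol 1: members go to different blocks, giving {q3,q8} and {q6}.
Stable partition: {q2,q10,q11} | {q9} | {q5} | {q1} | {q7} | {q0} | {q3,q8} | {q4} | {q6} — 9 equivalence classes.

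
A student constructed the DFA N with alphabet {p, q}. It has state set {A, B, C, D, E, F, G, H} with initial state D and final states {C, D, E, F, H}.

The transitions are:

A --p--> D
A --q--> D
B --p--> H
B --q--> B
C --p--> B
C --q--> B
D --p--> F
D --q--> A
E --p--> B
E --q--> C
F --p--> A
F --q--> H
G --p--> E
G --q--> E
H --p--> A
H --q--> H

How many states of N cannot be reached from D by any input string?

4

No path from D leads to B, C, E, G; the other 4 states are all reachable.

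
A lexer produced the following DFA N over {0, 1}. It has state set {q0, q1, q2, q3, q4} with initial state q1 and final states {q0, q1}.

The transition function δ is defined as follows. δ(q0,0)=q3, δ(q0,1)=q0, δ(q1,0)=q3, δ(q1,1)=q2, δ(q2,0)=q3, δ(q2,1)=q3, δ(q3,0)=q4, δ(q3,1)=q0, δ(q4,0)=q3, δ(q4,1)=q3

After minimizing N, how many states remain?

Initial partition by acceptance: {q0,q1} | {q2,q3,q4}.
Refine {q0,q1} on symbol 1: members go to different blocks, giving {q0} and {q1}.
Refine {q2,q3,q4} on symbol 1: members go to different blocks, giving {q2,q4} and {q3}.
No further refinement is possible. Final partition (4 blocks): {q0} | {q2,q4} | {q1} | {q3}.

4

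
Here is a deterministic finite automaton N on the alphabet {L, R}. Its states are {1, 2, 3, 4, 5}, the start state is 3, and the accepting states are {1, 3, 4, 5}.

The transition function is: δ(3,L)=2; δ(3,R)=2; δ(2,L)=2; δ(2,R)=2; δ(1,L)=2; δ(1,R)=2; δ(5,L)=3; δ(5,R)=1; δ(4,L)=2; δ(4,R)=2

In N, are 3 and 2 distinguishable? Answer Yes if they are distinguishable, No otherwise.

First remove the unreachable states {1,4,5}; 2 states remain.
Start with accepting vs non-accepting: {3} | {2}.
The partition is now stable with 2 blocks: {3} | {2}.
3 and 2 end up in different blocks, so they are distinguishable. For instance, the string 'ε' is accepted from only 3.

Yes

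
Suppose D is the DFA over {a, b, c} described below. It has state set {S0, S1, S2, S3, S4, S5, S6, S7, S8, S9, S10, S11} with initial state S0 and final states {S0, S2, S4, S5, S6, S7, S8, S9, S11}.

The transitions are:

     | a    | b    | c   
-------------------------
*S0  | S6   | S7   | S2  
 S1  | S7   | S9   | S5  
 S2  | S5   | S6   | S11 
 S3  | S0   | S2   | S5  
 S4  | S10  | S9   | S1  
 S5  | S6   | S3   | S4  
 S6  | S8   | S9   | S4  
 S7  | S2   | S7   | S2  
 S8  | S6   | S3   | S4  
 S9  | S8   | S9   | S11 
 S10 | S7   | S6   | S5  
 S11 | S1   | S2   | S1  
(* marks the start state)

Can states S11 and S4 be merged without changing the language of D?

Every state is reachable, so we keep all 12.
Initial partition by acceptance: {S0,S2,S4,S5,S6,S7,S8,S9,S11} | {S1,S3,S10}.
On input a, block {S0,S2,S4,S5,S6,S7,S8,S9,S11} splits into {S0,S2,S5,S6,S7,S8,S9} and {S4,S11}.
Split {S0,S2,S5,S6,S7,S8,S9} by δ(·,b) → {S0,S2,S6,S7,S9} and {S5,S8}.
Split {S0,S2,S6,S7,S9} by δ(·,a) → {S2,S6,S9} and {S0,S7}.
No further refinement is possible. Final partition (5 blocks): {S2,S6,S9} | {S1,S3,S10} | {S4,S11} | {S5,S8} | {S0,S7}.
S11 and S4 lie in the same block of the stable partition, so they are equivalent — no string distinguishes them.

Yes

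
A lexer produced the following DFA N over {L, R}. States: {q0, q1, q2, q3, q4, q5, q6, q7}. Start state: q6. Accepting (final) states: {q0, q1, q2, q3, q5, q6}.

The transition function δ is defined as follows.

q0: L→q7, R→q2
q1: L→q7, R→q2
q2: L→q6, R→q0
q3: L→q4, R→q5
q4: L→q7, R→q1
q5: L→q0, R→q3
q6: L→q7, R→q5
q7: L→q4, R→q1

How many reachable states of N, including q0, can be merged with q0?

4

P0 = {q0,q1,q2,q3,q5,q6} | {q4,q7}.
Split {q0,q1,q2,q3,q5,q6} by δ(·,L) → {q0,q1,q3,q6} and {q2,q5}.
Stable partition: {q0,q1,q3,q6} | {q4,q7} | {q2,q5} — 3 equivalence classes.
State q0 belongs to the block {q0,q1,q3,q6}, which has 4 states.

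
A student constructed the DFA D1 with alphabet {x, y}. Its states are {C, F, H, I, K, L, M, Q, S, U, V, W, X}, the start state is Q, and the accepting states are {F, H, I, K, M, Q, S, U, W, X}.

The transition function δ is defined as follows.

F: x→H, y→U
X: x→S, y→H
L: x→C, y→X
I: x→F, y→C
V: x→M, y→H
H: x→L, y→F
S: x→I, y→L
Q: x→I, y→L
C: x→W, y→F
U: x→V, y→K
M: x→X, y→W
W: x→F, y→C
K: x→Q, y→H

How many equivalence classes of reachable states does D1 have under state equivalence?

Start with accepting vs non-accepting: {F,H,I,K,M,Q,S,U,W,X} | {C,L,V}.
Refine {F,H,I,K,M,Q,S,U,W,X} on symbol x: members go to different blocks, giving {F,I,K,M,Q,S,W,X} and {H,U}.
Split {F,I,K,M,Q,S,W,X} by δ(·,x) → {I,K,M,Q,S,W,X} and {F}.
Refine {I,K,M,Q,S,W,X} on symbol x: members go to different blocks, giving {K,M,Q,S,X} and {I,W}.
On input x, block {K,M,Q,S,X} splits into {K,M,X} and {Q,S}.
Refine {K,M,X} on symbol x: members go to different blocks, giving {K,X} and {M}.
Refine {C,L,V} on symbol x: members go to different blocks, giving {V} and {L} and {C}.
On input x, block {H,U} splits into {H} and {U}.
Stable partition: {K,X} | {V} | {H} | {F} | {I,W} | {Q,S} | {M} | {L} | {C} | {U} — 10 equivalence classes.

10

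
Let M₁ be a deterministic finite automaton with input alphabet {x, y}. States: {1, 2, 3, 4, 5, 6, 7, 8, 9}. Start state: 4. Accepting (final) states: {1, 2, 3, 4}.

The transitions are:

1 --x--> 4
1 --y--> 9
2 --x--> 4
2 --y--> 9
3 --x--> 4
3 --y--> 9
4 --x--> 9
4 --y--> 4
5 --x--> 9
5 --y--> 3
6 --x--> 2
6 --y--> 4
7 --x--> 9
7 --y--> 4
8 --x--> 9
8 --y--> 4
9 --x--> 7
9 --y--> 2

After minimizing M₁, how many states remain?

Reachable states from the start: {2,4,7,9}. Unreachable: {1,3,5,6,8} — drop them.
P0 = {2,4} | {7,9}.
On input x, block {2,4} splits into {2} and {4}.
Split {7,9} by δ(·,y) → {7} and {9}.
Stable partition: {2} | {7} | {4} | {9} — 4 equivalence classes.

4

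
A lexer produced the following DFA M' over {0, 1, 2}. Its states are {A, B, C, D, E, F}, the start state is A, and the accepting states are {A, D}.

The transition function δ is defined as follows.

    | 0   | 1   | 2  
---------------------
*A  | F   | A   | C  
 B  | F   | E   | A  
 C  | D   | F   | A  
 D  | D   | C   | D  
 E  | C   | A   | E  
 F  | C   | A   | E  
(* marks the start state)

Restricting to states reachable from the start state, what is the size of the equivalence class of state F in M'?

2

States {B} cannot be reached from the start state, so discard them.
P0 = {A,D} | {C,E,F}.
On input 0, block {A,D} splits into {A} and {D}.
On input 0, block {C,E,F} splits into {E,F} and {C}.
Stable partition: {A} | {E,F} | {D} | {C} — 4 equivalence classes.
State F belongs to the block {E,F}, which has 2 states.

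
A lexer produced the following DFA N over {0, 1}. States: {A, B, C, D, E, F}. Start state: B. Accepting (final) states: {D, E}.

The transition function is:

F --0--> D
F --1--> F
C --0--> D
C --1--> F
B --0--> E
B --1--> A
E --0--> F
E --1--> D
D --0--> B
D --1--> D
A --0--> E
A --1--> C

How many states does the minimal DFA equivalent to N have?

2

Initial partition by acceptance: {D,E} | {A,B,C,F}.
The partition is now stable with 2 blocks: {D,E} | {A,B,C,F}.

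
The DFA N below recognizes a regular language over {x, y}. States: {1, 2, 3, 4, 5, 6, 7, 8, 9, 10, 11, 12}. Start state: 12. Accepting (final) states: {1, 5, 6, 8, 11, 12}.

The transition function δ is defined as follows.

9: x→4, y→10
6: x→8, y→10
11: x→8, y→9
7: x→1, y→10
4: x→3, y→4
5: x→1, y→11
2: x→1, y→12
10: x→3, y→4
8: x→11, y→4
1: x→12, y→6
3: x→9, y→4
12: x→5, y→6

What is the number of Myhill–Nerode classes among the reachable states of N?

3

States {2,7} cannot be reached from the start state, so discard them.
Initial partition by acceptance: {1,5,6,8,11,12} | {3,4,9,10}.
On input y, block {1,5,6,8,11,12} splits into {1,5,12} and {6,8,11}.
The partition is now stable with 3 blocks: {1,5,12} | {3,4,9,10} | {6,8,11}.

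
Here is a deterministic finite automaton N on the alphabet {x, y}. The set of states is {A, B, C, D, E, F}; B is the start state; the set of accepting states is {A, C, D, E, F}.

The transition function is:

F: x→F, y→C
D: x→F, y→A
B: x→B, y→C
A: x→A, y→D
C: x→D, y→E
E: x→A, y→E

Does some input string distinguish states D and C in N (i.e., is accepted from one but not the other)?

Every state is reachable, so we keep all 6.
Initial partition by acceptance: {A,C,D,E,F} | {B}.
The partition is now stable with 2 blocks: {A,C,D,E,F} | {B}.
D and C lie in the same block of the stable partition, so they are equivalent — no string distinguishes them.

No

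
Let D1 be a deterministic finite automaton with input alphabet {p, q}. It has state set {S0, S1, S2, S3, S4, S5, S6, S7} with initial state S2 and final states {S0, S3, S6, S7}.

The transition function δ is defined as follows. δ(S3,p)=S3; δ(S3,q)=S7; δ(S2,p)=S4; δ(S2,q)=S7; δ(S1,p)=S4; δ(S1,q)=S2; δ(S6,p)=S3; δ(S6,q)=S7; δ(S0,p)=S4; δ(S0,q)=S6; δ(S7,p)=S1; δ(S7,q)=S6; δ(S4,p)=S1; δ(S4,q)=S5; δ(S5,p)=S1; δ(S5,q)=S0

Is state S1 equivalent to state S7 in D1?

No

Start with accepting vs non-accepting: {S0,S3,S6,S7} | {S1,S2,S4,S5}.
Refine {S0,S3,S6,S7} on symbol p: members go to different blocks, giving {S0,S7} and {S3,S6}.
Split {S1,S2,S4,S5} by δ(·,q) → {S1,S4} and {S2,S5}.
No further refinement is possible. Final partition (4 blocks): {S0,S7} | {S1,S4} | {S3,S6} | {S2,S5}.
S1 and S7 end up in different blocks, so they are distinguishable. For instance, the string 'ε' is accepted from only S7.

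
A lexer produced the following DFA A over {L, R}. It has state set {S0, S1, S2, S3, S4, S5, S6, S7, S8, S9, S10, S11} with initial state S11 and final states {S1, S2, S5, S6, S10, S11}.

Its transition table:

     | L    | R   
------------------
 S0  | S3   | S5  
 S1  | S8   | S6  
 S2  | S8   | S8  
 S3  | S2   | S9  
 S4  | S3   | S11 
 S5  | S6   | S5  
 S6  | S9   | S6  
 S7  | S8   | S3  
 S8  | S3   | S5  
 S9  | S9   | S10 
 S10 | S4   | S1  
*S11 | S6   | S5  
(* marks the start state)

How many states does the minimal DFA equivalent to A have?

8

Reachable states from the start: {S1,S2,S3,S4,S5,S6,S8,S9,S10,S11}. Unreachable: {S0,S7} — drop them.
Initial partition by acceptance: {S1,S2,S5,S6,S10,S11} | {S3,S4,S8,S9}.
Split {S1,S2,S5,S6,S10,S11} by δ(·,L) → {S1,S2,S6,S10} and {S5,S11}.
Refine {S1,S2,S6,S10} on symbol R: members go to different blocks, giving {S1,S6,S10} and {S2}.
Split {S3,S4,S8,S9} by δ(·,L) → {S4,S8,S9} and {S3}.
On input L, block {S4,S8,S9} splits into {S4,S8} and {S9}.
Refine {S1,S6,S10} on symbol L: members go to different blocks, giving {S1,S10} and {S6}.
Refine {S1,S10} on symbol R: members go to different blocks, giving {S1} and {S10}.
No further refinement is possible. Final partition (8 blocks): {S1} | {S4,S8} | {S5,S11} | {S2} | {S3} | {S9} | {S6} | {S10}.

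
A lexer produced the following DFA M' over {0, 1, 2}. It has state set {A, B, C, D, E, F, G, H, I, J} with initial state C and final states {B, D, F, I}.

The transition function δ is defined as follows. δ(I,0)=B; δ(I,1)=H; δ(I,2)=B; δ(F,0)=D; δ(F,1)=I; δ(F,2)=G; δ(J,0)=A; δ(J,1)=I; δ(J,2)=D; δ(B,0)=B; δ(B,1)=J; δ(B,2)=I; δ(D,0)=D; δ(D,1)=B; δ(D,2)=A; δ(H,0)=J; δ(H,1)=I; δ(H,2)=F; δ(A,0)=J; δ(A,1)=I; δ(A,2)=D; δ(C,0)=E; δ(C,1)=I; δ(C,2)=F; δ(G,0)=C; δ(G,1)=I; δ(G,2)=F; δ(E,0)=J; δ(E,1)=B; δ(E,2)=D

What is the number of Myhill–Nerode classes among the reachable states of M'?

All states are reachable from the start state.
Start with accepting vs non-accepting: {B,D,F,I} | {A,C,E,G,H,J}.
Split {B,D,F,I} by δ(·,1) → {B,I} and {D,F}.
Stable partition: {B,I} | {A,C,E,G,H,J} | {D,F} — 3 equivalence classes.

3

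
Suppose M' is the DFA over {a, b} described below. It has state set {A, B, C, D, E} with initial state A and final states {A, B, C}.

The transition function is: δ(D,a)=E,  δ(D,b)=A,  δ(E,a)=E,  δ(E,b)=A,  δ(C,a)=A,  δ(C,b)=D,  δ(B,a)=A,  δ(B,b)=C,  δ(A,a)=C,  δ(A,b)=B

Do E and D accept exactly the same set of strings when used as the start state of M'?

Every state is reachable, so we keep all 5.
Start with accepting vs non-accepting: {A,B,C} | {D,E}.
Split {A,B,C} by δ(·,b) → {A,B} and {C}.
Refine {A,B} on symbol a: members go to different blocks, giving {A} and {B}.
No further refinement is possible. Final partition (4 blocks): {A} | {D,E} | {C} | {B}.
E and D lie in the same block of the stable partition, so they are equivalent — no string distinguishes them.

Yes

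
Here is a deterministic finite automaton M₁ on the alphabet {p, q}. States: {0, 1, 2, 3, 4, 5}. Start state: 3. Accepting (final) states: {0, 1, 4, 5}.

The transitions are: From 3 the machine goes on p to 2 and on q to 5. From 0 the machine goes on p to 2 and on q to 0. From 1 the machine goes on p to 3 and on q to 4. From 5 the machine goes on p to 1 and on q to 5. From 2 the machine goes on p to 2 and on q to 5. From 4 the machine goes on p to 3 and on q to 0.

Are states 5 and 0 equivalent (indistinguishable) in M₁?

No

All states are reachable from the start state.
Initial partition by acceptance: {0,1,4,5} | {2,3}.
Refine {0,1,4,5} on symbol p: members go to different blocks, giving {0,1,4} and {5}.
The partition is now stable with 3 blocks: {0,1,4} | {2,3} | {5}.
5 and 0 end up in different blocks, so they are distinguishable. For instance, the string 'p' is accepted from only 5.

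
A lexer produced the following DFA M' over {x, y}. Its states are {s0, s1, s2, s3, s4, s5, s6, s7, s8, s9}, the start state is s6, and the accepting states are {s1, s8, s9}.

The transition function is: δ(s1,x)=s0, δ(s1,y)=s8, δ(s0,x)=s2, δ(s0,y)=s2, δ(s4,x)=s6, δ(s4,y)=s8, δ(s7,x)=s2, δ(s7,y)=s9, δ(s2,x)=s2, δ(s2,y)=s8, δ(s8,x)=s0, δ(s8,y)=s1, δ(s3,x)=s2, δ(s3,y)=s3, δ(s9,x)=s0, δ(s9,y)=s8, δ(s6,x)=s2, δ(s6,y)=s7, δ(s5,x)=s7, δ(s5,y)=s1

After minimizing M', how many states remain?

3

Reachable states from the start: {s0,s1,s2,s6,s7,s8,s9}. Unreachable: {s3,s4,s5} — drop them.
Initial partition by acceptance: {s1,s8,s9} | {s0,s2,s6,s7}.
Refine {s0,s2,s6,s7} on symbol y: members go to different blocks, giving {s0,s6} and {s2,s7}.
The partition is now stable with 3 blocks: {s1,s8,s9} | {s0,s6} | {s2,s7}.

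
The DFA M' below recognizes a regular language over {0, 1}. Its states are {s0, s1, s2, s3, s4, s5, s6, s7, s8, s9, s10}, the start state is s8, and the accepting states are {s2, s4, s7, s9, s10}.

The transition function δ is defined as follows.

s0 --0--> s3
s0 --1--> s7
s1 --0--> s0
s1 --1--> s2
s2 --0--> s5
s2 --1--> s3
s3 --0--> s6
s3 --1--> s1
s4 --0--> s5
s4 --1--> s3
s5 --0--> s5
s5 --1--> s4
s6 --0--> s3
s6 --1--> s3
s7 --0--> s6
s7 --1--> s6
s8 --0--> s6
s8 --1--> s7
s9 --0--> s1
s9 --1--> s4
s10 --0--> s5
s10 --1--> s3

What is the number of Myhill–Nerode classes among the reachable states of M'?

8

Reachable states from the start: {s0,s1,s2,s3,s4,s5,s6,s7,s8}. Unreachable: {s9,s10} — drop them.
Initial partition by acceptance: {s2,s4,s7} | {s0,s1,s3,s5,s6,s8}.
Refine {s0,s1,s3,s5,s6,s8} on symbol 1: members go to different blocks, giving {s0,s1,s5,s8} and {s3,s6}.
On input 0, block {s2,s4,s7} splits into {s2,s4} and {s7}.
Refine {s0,s1,s5,s8} on symbol 0: members go to different blocks, giving {s0,s8} and {s1,s5}.
On input 1, block {s3,s6} splits into {s3} and {s6}.
On input 0, block {s0,s8} splits into {s0} and {s8}.
Refine {s1,s5} on symbol 0: members go to different blocks, giving {s1} and {s5}.
No further refinement is possible. Final partition (8 blocks): {s2,s4} | {s0} | {s3} | {s7} | {s1} | {s6} | {s8} | {s5}.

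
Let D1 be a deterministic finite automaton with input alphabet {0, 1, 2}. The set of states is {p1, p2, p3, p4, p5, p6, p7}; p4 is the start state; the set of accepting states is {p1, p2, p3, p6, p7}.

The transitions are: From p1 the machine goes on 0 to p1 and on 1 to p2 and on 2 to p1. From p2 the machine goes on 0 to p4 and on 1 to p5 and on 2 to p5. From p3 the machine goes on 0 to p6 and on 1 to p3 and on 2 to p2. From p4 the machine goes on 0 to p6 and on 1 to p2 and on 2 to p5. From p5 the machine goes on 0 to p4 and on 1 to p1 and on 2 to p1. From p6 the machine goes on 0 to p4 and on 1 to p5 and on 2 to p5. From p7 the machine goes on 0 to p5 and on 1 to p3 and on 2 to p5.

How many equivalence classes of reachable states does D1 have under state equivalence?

First remove the unreachable states {p3,p7}; 5 states remain.
Initial partition by acceptance: {p1,p2,p6} | {p4,p5}.
Refine {p1,p2,p6} on symbol 0: members go to different blocks, giving {p2,p6} and {p1}.
Split {p4,p5} by δ(·,0) → {p4} and {p5}.
The partition is now stable with 4 blocks: {p2,p6} | {p4} | {p1} | {p5}.

4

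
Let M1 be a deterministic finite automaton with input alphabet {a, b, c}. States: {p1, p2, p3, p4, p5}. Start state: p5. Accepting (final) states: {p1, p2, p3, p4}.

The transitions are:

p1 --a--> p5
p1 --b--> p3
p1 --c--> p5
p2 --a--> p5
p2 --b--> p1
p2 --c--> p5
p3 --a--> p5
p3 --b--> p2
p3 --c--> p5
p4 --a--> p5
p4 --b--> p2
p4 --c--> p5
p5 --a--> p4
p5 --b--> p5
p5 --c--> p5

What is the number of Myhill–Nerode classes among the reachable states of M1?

All states are reachable from the start state.
P0 = {p1,p2,p3,p4} | {p5}.
Stable partition: {p1,p2,p3,p4} | {p5} — 2 equivalence classes.

2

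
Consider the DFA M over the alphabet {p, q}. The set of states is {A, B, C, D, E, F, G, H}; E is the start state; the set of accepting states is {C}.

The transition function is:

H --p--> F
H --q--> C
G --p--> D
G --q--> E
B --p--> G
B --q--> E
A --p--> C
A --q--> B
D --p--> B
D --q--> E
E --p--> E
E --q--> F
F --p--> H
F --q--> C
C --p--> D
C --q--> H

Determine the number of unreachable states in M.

No path from E leads to A; the other 7 states are all reachable.

1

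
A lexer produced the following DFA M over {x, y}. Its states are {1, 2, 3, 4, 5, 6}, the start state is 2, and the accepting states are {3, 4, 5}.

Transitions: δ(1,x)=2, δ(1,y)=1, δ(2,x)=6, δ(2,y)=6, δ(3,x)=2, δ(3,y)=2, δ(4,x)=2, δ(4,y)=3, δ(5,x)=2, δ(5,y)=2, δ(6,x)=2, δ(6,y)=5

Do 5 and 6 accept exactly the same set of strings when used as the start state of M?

States {1,3,4} cannot be reached from the start state, so discard them.
P0 = {5} | {2,6}.
Refine {2,6} on symbol y: members go to different blocks, giving {2} and {6}.
Stable partition: {5} | {2} | {6} — 3 equivalence classes.
5 and 6 end up in different blocks, so they are distinguishable. For instance, the string 'ε' is accepted from only 5.

No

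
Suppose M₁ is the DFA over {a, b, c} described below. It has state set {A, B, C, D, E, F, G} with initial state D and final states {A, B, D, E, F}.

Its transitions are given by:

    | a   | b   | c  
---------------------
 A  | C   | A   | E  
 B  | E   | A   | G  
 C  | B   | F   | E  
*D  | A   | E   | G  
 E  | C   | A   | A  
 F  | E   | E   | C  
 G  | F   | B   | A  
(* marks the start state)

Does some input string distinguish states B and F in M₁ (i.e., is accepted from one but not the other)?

No

P0 = {A,B,D,E,F} | {C,G}.
Refine {A,B,D,E,F} on symbol a: members go to different blocks, giving {B,D,F} and {A,E}.
No further refinement is possible. Final partition (3 blocks): {B,D,F} | {C,G} | {A,E}.
B and F lie in the same block of the stable partition, so they are equivalent — no string distinguishes them.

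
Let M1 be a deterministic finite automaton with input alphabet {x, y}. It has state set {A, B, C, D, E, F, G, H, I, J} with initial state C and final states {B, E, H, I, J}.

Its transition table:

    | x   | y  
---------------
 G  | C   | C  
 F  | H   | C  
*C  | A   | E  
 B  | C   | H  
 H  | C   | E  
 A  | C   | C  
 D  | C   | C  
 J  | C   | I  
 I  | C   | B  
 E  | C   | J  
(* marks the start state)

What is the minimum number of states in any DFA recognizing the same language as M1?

3

Reachable states from the start: {A,B,C,E,H,I,J}. Unreachable: {D,F,G} — drop them.
Initial partition by acceptance: {B,E,H,I,J} | {A,C}.
Split {A,C} by δ(·,y) → {A} and {C}.
No further refinement is possible. Final partition (3 blocks): {B,E,H,I,J} | {A} | {C}.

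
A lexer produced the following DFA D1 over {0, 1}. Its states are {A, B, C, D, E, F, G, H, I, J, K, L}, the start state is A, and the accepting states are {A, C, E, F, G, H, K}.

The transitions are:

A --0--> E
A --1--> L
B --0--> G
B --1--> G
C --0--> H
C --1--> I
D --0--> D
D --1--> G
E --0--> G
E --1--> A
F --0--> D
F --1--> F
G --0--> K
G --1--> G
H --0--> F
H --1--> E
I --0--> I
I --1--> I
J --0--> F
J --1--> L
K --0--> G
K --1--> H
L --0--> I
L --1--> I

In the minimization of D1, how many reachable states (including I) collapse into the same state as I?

Reachable states from the start: {A,D,E,F,G,H,I,K,L}. Unreachable: {B,C,J} — drop them.
Start with accepting vs non-accepting: {A,E,F,G,H,K} | {D,I,L}.
On input 0, block {A,E,F,G,H,K} splits into {A,E,G,H,K} and {F}.
Refine {A,E,G,H,K} on symbol 0: members go to different blocks, giving {A,E,G,K} and {H}.
On input 1, block {A,E,G,K} splits into {E,G} and {A} and {K}.
Refine {E,G} on symbol 0: members go to different blocks, giving {E} and {G}.
Refine {D,I,L} on symbol 1: members go to different blocks, giving {I,L} and {D}.
The partition is now stable with 8 blocks: {E} | {I,L} | {F} | {H} | {A} | {K} | {G} | {D}.
The equivalence class containing I is {I,L}, of size 2.

2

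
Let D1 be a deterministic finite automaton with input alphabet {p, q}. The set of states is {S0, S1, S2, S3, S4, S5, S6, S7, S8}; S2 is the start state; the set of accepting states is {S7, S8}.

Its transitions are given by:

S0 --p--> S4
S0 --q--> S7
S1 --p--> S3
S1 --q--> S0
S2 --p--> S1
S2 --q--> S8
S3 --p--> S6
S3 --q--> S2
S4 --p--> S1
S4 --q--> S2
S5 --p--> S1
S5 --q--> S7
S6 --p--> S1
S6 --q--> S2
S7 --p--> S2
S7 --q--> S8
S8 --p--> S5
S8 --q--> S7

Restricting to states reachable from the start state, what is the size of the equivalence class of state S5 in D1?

3

P0 = {S7,S8} | {S0,S1,S2,S3,S4,S5,S6}.
On input q, block {S0,S1,S2,S3,S4,S5,S6} splits into {S1,S3,S4,S6} and {S0,S2,S5}.
No further refinement is possible. Final partition (3 blocks): {S7,S8} | {S1,S3,S4,S6} | {S0,S2,S5}.
The equivalence class containing S5 is {S0,S2,S5}, of size 3.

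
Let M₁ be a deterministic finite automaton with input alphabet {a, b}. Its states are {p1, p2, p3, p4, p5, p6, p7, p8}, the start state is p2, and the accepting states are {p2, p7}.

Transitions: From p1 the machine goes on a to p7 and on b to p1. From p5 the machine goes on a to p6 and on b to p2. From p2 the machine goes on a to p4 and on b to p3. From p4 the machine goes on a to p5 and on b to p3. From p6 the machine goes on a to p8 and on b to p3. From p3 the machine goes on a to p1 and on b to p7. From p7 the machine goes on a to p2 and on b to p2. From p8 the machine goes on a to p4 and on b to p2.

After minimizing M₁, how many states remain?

6

Every state is reachable, so we keep all 8.
Start with accepting vs non-accepting: {p2,p7} | {p1,p3,p4,p5,p6,p8}.
Refine {p2,p7} on symbol a: members go to different blocks, giving {p2} and {p7}.
Split {p1,p3,p4,p5,p6,p8} by δ(·,a) → {p3,p4,p5,p6,p8} and {p1}.
On input a, block {p3,p4,p5,p6,p8} splits into {p4,p5,p6,p8} and {p3}.
Split {p4,p5,p6,p8} by δ(·,b) → {p4,p6} and {p5,p8}.
Stable partition: {p2} | {p4,p6} | {p7} | {p1} | {p3} | {p5,p8} — 6 equivalence classes.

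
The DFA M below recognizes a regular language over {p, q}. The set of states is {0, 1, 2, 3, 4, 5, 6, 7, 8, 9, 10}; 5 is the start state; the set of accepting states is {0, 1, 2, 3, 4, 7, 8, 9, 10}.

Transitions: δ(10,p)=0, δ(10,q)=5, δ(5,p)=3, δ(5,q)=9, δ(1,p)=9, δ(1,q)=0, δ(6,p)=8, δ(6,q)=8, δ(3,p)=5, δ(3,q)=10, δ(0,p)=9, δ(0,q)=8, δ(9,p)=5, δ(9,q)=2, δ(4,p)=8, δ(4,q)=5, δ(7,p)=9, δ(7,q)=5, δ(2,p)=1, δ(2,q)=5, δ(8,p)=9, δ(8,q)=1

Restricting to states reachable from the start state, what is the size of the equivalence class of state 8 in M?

First remove the unreachable states {4,6,7}; 8 states remain.
Start with accepting vs non-accepting: {0,1,2,3,8,9,10} | {5}.
Refine {0,1,2,3,8,9,10} on symbol p: members go to different blocks, giving {0,1,2,8,10} and {3,9}.
On input p, block {0,1,2,8,10} splits into {0,1,8} and {2,10}.
Stable partition: {0,1,8} | {5} | {3,9} | {2,10} — 4 equivalence classes.
The equivalence class containing 8 is {0,1,8}, of size 3.

3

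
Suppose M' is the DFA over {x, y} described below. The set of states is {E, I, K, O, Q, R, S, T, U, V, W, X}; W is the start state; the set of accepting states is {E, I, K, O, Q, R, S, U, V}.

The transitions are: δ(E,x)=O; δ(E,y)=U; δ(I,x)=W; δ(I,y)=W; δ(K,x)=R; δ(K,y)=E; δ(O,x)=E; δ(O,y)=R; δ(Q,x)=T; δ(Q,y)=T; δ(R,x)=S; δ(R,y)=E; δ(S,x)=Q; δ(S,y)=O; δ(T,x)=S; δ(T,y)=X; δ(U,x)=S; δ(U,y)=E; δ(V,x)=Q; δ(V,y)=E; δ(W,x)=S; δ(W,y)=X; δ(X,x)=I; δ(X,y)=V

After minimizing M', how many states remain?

6

States {K} cannot be reached from the start state, so discard them.
Start with accepting vs non-accepting: {E,I,O,Q,R,S,U,V} | {T,W,X}.
Refine {E,I,O,Q,R,S,U,V} on symbol x: members go to different blocks, giving {E,O,R,S,U,V} and {I,Q}.
Split {E,O,R,S,U,V} by δ(·,x) → {E,O,R,U} and {S,V}.
Split {E,O,R,U} by δ(·,x) → {R,U} and {E,O}.
Refine {T,W,X} on symbol x: members go to different blocks, giving {T,W} and {X}.
No further refinement is possible. Final partition (6 blocks): {R,U} | {T,W} | {I,Q} | {S,V} | {E,O} | {X}.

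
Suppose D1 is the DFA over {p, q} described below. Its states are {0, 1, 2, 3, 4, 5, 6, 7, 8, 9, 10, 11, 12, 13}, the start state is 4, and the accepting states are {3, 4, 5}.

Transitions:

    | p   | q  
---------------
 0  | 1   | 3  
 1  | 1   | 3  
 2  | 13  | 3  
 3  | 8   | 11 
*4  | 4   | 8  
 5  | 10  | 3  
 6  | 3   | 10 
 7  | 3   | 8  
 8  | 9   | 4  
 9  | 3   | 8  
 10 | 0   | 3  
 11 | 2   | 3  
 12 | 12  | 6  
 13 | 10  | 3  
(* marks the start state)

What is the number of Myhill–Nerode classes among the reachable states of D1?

5

States {5,6,7,12} cannot be reached from the start state, so discard them.
Initial partition by acceptance: {3,4} | {0,1,2,8,9,10,11,13}.
On input p, block {3,4} splits into {3} and {4}.
On input p, block {0,1,2,8,9,10,11,13} splits into {0,1,2,8,10,11,13} and {9}.
On input p, block {0,1,2,8,10,11,13} splits into {0,1,2,10,11,13} and {8}.
The partition is now stable with 5 blocks: {3} | {0,1,2,10,11,13} | {4} | {9} | {8}.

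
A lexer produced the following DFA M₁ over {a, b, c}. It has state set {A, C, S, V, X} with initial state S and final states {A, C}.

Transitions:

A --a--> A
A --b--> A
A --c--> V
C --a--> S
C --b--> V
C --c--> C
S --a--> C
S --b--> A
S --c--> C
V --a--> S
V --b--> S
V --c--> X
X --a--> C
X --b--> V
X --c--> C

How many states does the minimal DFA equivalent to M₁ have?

Every state is reachable, so we keep all 5.
P0 = {A,C} | {S,V,X}.
Split {A,C} by δ(·,a) → {C} and {A}.
Refine {S,V,X} on symbol a: members go to different blocks, giving {S,X} and {V}.
Refine {S,X} on symbol b: members go to different blocks, giving {S} and {X}.
Stable partition: {C} | {S} | {A} | {V} | {X} — 5 equivalence classes.

5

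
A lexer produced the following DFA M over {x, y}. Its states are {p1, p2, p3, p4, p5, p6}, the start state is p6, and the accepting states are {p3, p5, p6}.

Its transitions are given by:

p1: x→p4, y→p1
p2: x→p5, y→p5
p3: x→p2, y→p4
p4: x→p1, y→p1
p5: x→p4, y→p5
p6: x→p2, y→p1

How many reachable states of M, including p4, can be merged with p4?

States {p3} cannot be reached from the start state, so discard them.
P0 = {p5,p6} | {p1,p2,p4}.
On input y, block {p5,p6} splits into {p5} and {p6}.
On input x, block {p1,p2,p4} splits into {p1,p4} and {p2}.
The partition is now stable with 4 blocks: {p5} | {p1,p4} | {p6} | {p2}.
State p4 belongs to the block {p1,p4}, which has 2 states.

2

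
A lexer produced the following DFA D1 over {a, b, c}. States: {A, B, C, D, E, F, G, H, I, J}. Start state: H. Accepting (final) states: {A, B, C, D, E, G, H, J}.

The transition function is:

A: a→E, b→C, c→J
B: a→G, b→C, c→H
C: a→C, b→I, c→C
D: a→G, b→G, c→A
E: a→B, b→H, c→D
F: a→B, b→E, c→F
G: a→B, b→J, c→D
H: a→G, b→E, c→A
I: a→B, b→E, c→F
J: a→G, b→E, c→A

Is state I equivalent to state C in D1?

All states are reachable from the start state.
P0 = {A,B,C,D,E,G,H,J} | {F,I}.
On input b, block {A,B,C,D,E,G,H,J} splits into {A,B,D,E,G,H,J} and {C}.
Refine {A,B,D,E,G,H,J} on symbol b: members go to different blocks, giving {D,E,G,H,J} and {A,B}.
Refine {D,E,G,H,J} on symbol a: members go to different blocks, giving {D,H,J} and {E,G}.
No further refinement is possible. Final partition (5 blocks): {D,H,J} | {F,I} | {C} | {A,B} | {E,G}.
I and C end up in different blocks, so they are distinguishable. For instance, the string 'ε' is accepted from only C.

No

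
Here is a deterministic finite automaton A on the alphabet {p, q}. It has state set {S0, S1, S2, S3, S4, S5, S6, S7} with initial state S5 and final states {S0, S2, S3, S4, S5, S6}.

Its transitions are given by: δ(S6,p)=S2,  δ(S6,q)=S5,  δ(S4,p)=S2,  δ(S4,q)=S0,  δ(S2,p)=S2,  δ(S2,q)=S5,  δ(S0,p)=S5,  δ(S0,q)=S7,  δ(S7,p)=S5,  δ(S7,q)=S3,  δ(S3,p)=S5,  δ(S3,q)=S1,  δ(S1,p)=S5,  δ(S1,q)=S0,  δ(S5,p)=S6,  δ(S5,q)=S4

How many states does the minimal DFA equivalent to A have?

Every state is reachable, so we keep all 8.
Start with accepting vs non-accepting: {S0,S2,S3,S4,S5,S6} | {S1,S7}.
Split {S0,S2,S3,S4,S5,S6} by δ(·,q) → {S2,S4,S5,S6} and {S0,S3}.
On input q, block {S2,S4,S5,S6} splits into {S2,S5,S6} and {S4}.
On input q, block {S2,S5,S6} splits into {S2,S6} and {S5}.
The partition is now stable with 5 blocks: {S2,S6} | {S1,S7} | {S0,S3} | {S4} | {S5}.

5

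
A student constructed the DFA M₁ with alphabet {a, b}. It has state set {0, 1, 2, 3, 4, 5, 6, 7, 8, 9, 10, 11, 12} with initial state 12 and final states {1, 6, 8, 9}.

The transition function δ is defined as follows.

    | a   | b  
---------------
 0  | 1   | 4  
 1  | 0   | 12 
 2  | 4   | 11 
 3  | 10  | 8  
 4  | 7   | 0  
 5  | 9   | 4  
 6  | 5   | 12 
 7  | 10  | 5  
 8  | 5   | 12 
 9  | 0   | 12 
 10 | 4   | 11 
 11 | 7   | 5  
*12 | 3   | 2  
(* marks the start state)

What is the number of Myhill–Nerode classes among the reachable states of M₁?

Reachable states from the start: {0,1,2,3,4,5,7,8,9,10,11,12}. Unreachable: {6} — drop them.
Initial partition by acceptance: {1,8,9} | {0,2,3,4,5,7,10,11,12}.
On input a, block {0,2,3,4,5,7,10,11,12} splits into {2,3,4,7,10,11,12} and {0,5}.
Refine {2,3,4,7,10,11,12} on symbol b: members go to different blocks, giving {2,10,12} and {4,7,11} and {3}.
Refine {2,10,12} on symbol a: members go to different blocks, giving {2,10} and {12}.
Split {4,7,11} by δ(·,a) → {4,11} and {7}.
The partition is now stable with 7 blocks: {1,8,9} | {2,10} | {0,5} | {4,11} | {3} | {12} | {7}.

7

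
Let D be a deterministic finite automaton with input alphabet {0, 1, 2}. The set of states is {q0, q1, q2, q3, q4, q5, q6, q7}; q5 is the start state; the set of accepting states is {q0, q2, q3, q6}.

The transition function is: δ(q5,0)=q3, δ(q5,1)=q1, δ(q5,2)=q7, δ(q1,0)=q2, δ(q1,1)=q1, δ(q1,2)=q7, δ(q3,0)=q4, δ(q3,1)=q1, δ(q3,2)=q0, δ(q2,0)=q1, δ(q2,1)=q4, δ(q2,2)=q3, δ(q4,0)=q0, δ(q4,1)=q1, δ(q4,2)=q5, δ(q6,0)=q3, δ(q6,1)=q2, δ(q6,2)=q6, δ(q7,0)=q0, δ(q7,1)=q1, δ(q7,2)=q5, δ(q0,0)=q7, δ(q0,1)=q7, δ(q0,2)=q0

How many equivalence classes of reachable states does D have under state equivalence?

Reachable states from the start: {q0,q1,q2,q3,q4,q5,q7}. Unreachable: {q6} — drop them.
Initial partition by acceptance: {q0,q2,q3} | {q1,q4,q5,q7}.
The partition is now stable with 2 blocks: {q0,q2,q3} | {q1,q4,q5,q7}.

2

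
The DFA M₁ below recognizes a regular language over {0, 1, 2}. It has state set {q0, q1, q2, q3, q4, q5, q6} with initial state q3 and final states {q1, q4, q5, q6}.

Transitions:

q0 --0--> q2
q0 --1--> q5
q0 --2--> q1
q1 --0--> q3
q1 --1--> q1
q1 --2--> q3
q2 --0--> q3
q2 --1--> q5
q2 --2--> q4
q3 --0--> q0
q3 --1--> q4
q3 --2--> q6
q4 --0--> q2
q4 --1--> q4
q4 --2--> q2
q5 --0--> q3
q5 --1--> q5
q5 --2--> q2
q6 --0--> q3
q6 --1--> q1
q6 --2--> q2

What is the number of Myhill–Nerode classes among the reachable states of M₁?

All states are reachable from the start state.
Start with accepting vs non-accepting: {q1,q4,q5,q6} | {q0,q2,q3}.
No further refinement is possible. Final partition (2 blocks): {q1,q4,q5,q6} | {q0,q2,q3}.

2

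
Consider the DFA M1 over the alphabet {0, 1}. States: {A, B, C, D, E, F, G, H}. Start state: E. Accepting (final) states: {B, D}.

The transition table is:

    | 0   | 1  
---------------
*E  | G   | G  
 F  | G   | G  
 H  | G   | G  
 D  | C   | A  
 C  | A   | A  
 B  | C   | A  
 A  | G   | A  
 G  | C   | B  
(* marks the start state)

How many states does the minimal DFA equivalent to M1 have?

5

States {D,F,H} cannot be reached from the start state, so discard them.
Start with accepting vs non-accepting: {B} | {A,C,E,G}.
On input 1, block {A,C,E,G} splits into {A,C,E} and {G}.
On input 0, block {A,C,E} splits into {A,E} and {C}.
On input 1, block {A,E} splits into {A} and {E}.
Stable partition: {B} | {A} | {G} | {C} | {E} — 5 equivalence classes.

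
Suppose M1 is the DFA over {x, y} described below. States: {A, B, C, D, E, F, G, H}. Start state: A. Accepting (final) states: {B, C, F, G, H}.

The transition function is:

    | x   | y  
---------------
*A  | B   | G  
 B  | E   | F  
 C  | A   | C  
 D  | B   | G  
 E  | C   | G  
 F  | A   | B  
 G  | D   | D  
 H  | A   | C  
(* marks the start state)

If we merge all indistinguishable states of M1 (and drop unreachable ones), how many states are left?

3

Reachable states from the start: {A,B,C,D,E,F,G}. Unreachable: {H} — drop them.
Start with accepting vs non-accepting: {B,C,F,G} | {A,D,E}.
Refine {B,C,F,G} on symbol y: members go to different blocks, giving {B,C,F} and {G}.
The partition is now stable with 3 blocks: {B,C,F} | {A,D,E} | {G}.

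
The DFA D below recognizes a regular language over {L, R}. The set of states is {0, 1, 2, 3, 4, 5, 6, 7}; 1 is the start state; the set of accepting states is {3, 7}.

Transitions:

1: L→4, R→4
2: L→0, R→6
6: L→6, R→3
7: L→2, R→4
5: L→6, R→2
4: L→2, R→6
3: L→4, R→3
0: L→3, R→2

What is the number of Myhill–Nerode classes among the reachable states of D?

First remove the unreachable states {5,7}; 6 states remain.
Start with accepting vs non-accepting: {3} | {0,1,2,4,6}.
Split {0,1,2,4,6} by δ(·,L) → {1,2,4,6} and {0}.
On input L, block {1,2,4,6} splits into {1,4,6} and {2}.
On input L, block {1,4,6} splits into {1,6} and {4}.
On input L, block {1,6} splits into {1} and {6}.
No further refinement is possible. Final partition (6 blocks): {3} | {1} | {0} | {2} | {4} | {6}.

6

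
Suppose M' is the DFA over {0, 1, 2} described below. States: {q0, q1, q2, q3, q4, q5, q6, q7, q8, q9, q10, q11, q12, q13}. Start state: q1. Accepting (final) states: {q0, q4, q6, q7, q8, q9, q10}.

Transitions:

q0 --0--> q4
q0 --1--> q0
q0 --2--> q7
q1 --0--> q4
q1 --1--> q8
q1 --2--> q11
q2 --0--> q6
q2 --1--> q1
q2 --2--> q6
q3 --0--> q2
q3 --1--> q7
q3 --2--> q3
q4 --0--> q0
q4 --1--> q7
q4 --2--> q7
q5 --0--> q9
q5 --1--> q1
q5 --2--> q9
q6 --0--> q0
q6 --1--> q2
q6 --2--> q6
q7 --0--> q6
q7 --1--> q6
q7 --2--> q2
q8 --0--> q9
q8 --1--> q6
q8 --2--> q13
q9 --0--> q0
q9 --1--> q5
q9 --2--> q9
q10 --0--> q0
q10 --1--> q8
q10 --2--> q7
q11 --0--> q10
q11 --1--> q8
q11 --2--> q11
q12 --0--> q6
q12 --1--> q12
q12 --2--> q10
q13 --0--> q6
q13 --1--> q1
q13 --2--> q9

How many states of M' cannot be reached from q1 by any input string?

2

BFS from q1 reaches {q0, q1, q2, q4, q5, q6, q7, q8, q9, q10, q11, q13}; the 2 state(s) q3, q12 are never visited.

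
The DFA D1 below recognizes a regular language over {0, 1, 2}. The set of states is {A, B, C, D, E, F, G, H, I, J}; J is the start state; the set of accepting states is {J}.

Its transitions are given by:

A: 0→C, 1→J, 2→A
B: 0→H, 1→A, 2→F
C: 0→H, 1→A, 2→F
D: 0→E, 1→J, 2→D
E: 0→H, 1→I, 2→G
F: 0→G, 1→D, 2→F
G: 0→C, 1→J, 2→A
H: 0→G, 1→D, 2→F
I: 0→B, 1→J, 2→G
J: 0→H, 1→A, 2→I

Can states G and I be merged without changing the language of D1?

Yes

Start with accepting vs non-accepting: {J} | {A,B,C,D,E,F,G,H,I}.
On input 1, block {A,B,C,D,E,F,G,H,I} splits into {B,C,E,F,H} and {A,D,G,I}.
On input 0, block {B,C,E,F,H} splits into {B,C,E} and {F,H}.
Refine {B,C,E} on symbol 2: members go to different blocks, giving {B,C} and {E}.
On input 0, block {A,D,G,I} splits into {A,G,I} and {D}.
The partition is now stable with 6 blocks: {J} | {B,C} | {A,G,I} | {F,H} | {E} | {D}.
G and I lie in the same block of the stable partition, so they are equivalent — no string distinguishes them.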